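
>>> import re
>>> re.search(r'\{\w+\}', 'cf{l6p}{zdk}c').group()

'{l6p}'

`re.search` tries every starting position until one works.
The match spans [2:7] → '{l6p}'.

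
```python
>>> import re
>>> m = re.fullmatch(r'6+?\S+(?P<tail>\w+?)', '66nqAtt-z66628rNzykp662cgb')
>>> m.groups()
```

('b',)

The pattern matches one or more of the literal '6' (lazy), then one or more of a non-whitespace character; then one or more of a word character (lazy) (captured as 'tail').
For `fullmatch`, every character of the input must be accounted for by the pattern.
The match spans [0:26] → '66nqAtt-z66628rNzykp662cgb'.
Captured: group 1 = 'b'.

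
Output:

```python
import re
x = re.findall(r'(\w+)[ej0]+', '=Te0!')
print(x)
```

['Te']

Pattern: one or more of a word character (captured); then one or more of one of [ej0].
Matches: at [1:4] match 'Te0', group 1 = 'Te'.
Because there's exactly one group, `findall` drops the full match and keeps group 1 from the one hit.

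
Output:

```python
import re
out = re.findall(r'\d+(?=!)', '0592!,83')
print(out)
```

The lookaround is zero-width — it requires the adjacent text to match without consuming it, so the asserted text isn't part of the match.
No capturing groups, so `findall` returns the 1 full match string.

['0592']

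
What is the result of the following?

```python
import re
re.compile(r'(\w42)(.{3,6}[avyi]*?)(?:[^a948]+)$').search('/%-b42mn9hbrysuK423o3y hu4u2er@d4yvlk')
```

Here the pattern never matches, so the call returns None.

None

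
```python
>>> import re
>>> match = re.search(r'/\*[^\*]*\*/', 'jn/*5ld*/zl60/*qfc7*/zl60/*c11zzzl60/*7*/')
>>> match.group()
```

`search` walks the string left to right and returns the first match it finds.
The match spans [2:9] → '/*5ld*/'.

'/*5ld*/'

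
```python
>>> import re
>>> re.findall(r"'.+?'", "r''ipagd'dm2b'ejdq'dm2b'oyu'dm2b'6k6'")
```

["''ipagd'", "'ejdq'", "'oyu'", "'6k6'"]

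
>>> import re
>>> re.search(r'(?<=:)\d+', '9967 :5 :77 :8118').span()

Because the assertion is zero-width, the text it checks is not consumed and won't appear in the result.
The match spans [6:7] → '5'.

(6, 7)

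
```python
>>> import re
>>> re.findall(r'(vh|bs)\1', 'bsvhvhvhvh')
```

['vh', 'vh']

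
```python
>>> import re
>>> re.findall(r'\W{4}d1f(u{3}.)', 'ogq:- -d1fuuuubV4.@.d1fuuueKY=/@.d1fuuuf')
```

Pattern: exactly 4 of a non-word character, then the literal 'd1f'; then exactly 3 of the literal 'u', then any character (captured).
Scanning left to right: at [3:14] match ':- -d1fuuuu', group 1 = 'uuuu'; at [29:40] match '=/@.d1fuuuf', group 1 = 'uuuf'.
One capturing group, so `findall` returns just the captured substring from each match — 2 in all.

['uuuu', 'uuuf']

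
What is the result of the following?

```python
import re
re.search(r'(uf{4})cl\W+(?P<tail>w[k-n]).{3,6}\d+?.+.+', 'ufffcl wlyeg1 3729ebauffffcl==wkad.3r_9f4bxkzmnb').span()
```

(21, 48)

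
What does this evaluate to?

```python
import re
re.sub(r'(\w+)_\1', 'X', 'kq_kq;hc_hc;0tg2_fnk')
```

The backreference `\1` re-matches whatever the first group consumed, character for character.
`sub` substitutes 'X' at each match site.

'X;X;0tg2_fnk'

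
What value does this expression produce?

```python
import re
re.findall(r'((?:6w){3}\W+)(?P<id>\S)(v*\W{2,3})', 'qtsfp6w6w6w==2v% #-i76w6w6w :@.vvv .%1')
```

[('6w6w6w==', '2', 'v% #'), ('6w6w6w :@.', 'v', 'vv .%')]

The pattern matches the literal '6w' repeated 3 times, then one or more of a non-word character (captured); then a non-whitespace character (captured as 'id'); then zero or more of the literal 'v', then 2 to 3 of a non-word character (captured).
Scanning left to right: at [5:18] match '6w6w6w==2v% #', groups = ('6w6w6w==', '2', 'v% #'); at [21:37] match '6w6w6w :@.vvv .%', groups = ('6w6w6w :@.', 'v', 'vv .%').
Multiple groups make `findall` return tuples — one 3-tuple for each match.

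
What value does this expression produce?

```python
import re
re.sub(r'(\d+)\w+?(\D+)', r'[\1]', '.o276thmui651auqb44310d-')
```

'.o[276][651][44310]'

This matches one or more of a digit (captured); then one or more of a word character (lazy); then one or more of a non-digit (captured).
Matches: at [2:10] → '276thmui'; at [10:17] → '651auqb'; at [17:24] → '44310d-'.
Each match is replaced using the text its own group 1 captured.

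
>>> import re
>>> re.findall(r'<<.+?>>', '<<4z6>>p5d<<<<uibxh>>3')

The `?` after the quantifier makes it lazy — it takes as little as possible before letting the rest of the pattern try.
With no groups in the pattern, `findall` gives back each whole match — 2 here.

['<<4z6>>', '<<<<uibxh>>']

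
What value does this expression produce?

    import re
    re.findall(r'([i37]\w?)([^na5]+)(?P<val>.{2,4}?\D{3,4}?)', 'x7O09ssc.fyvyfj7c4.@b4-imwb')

Pattern: one of [i37], then optionally a word character (captured); then one or more of any character except [na5] (captured); then 2 to 4 of any character (lazy), then 3 to 4 of a non-digit (lazy) (captured as 'val').
Matches: at [1:27] match '7O09ssc.fyvyfj7c4.@b4-imwb', groups = ('7O', '09ssc.fyvyfj7c4.@b4', '-imwb').
Multiple groups make `findall` return tuples — one 3-tuple for the one match.

[('7O', '09ssc.fyvyfj7c4.@b4', '-imwb')]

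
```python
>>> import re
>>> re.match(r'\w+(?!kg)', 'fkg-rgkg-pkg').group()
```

A negative assertion filters positions out without eating any characters.
With `match`, the pattern is implicitly anchored at the beginning.
The match spans [0:3] → 'fkg'.

'fkg'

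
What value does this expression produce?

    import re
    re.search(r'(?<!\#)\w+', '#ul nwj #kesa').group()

'l'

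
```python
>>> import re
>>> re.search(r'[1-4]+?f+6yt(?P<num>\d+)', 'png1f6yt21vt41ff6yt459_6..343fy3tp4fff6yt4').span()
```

This matches one or more of a character in [1-4] (lazy); then one or more of the literal 'f', then the literal '6yt'; then one or more of a digit (captured as 'num').
Unlike `match`, `search` isn't anchored — it looks for the pattern anywhere in the string.
The match spans [3:10] → '1f6yt21'.
Captured: group 1 = '21'.

(3, 10)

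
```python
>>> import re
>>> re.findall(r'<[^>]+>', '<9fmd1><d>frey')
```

['<9fmd1>', '<d>']

No capturing groups, so `findall` returns the 2 full match strings.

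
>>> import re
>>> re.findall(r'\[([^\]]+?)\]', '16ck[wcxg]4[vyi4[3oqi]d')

['wcxg', 'vyi4[3oqi']

Matches: at [4:10] match '[wcxg]', group 1 = 'wcxg'; at [11:22] match '[vyi4[3oqi]', group 1 = 'vyi4[3oqi'.
Because there's exactly one group, `findall` drops the full match and keeps group 1 from each hit.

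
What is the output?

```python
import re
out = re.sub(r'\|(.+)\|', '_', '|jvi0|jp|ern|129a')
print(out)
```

_129a

Matches: at [0:13] → '|jvi0|jp|ern|'.
`sub` substitutes '_' at each match site.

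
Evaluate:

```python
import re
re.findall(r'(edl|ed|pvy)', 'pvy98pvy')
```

Walking the string: at [0:3] match 'pvy', group 1 = 'pvy'; at [5:8] match 'pvy', group 1 = 'pvy'.
One capturing group, so `findall` returns just the captured substring from each match — 2 in all.

['pvy', 'pvy']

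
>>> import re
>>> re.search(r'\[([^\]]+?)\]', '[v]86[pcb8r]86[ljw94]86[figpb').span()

`re.search` scans for the first position where the pattern succeeds.
The match spans [0:3] → '[v]'.
Captured: group 1 = 'v'.

(0, 3)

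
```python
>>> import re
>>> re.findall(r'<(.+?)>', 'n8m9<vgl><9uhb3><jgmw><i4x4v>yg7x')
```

['vgl', '9uhb3', 'jgmw', 'i4x4v']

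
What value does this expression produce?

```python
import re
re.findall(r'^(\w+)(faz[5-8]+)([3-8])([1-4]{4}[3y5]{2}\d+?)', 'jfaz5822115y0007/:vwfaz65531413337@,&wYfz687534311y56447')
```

[('j', 'faz5', '8', '22115y0')]

This matches anchored at the start of the string; then one or more of a word character (captured); then the literal 'faz', then one or more of a character in [5-8] (captured); then a character in [3-8] (captured); then exactly 4 of a character in [1-4], then exactly 2 of one of [3y5], then one or more of a digit (lazy) (captured).
A `+?`/`*?`/`{m,n}?` starts at its minimum and grows only as far as needed for what follows to match.
Scanning left to right: at [0:13] match 'jfaz5822115y0', groups = ('j', 'faz5', '8', '22115y0').
With 4 capturing groups, `findall` returns a 4-tuple per match.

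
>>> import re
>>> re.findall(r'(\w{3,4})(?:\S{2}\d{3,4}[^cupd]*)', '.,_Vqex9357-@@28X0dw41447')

One capturing group, so `findall` returns just the captured substring from the one match — 1 in all.

['_Vqe']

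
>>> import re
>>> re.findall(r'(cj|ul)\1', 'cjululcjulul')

`\1` is not a pattern — it's the concrete string captured by group 1, re-applied verbatim.
Matches: at [2:6] match 'ulul', group 1 = 'ul'; at [8:12] match 'ulul', group 1 = 'ul'.
With a single group, `findall` returns only what that group captured — 2 items.

['ul', 'ul']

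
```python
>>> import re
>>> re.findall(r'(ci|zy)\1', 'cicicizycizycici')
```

['ci', 'ci']

The backreference `\1` re-matches whatever the first group consumed, character for character.
Scanning left to right: at [0:4] match 'cici', group 1 = 'ci'; at [12:16] match 'cici', group 1 = 'ci'.
One capturing group, so `findall` returns just the captured substring from each match — 2 in all.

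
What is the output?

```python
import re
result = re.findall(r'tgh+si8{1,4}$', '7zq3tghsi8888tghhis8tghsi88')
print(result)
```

This matches the literal 'tg', then one or more of a literal 'h'; then the literal 'si', then 1 to 4 of the literal '8'; then anchored at the end.
Matches: at [20:27] → 'tghsi88'.
Since nothing is captured, `findall` lists the 1 matched substring directly.

['tghsi88']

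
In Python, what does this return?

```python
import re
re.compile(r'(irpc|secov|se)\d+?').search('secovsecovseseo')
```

Here the pattern never matches, so the call returns None.

None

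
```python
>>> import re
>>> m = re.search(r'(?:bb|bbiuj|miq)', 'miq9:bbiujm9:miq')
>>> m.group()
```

The match spans [0:3] → 'miq'.

'miq'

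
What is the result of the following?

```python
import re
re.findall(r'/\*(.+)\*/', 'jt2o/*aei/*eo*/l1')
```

['aei/*eo']

One capturing group, so `findall` returns just the captured substring from the one match — 1 in all.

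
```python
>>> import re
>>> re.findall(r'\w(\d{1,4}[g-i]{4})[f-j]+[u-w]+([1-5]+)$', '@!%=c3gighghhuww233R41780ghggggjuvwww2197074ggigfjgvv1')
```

[('7074ggig', '1')]

The pattern matches a word character; then 1 to 4 of a digit, then exactly 4 of a character in [g-i] (captured); then one or more of a character in [f-j], then one or more of a character in [u-w]; then one or more of a character in [1-5] (captured); then anchored at the end.
Matches: at [39:54] match '97074ggigfjgvv1', groups = ('7074ggig', '1').
`findall` packs the 2 group values into a tuple for every match.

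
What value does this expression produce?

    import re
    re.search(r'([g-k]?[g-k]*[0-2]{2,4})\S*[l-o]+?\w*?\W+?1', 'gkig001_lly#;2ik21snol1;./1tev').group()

'gkig001_lly#;2ik21snol1;./1'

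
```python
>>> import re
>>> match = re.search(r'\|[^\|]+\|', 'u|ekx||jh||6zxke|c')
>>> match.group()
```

The match spans [1:6] → '|ekx|'.

'|ekx|'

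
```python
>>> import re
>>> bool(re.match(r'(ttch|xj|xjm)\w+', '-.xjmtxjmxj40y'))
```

`re.match` won't scan ahead — the pattern has to work from the very first character.
Here the string doesn't start with a match, so the call returns None, and `bool(None)` is False.

False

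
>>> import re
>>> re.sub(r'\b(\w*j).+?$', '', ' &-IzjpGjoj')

' &-'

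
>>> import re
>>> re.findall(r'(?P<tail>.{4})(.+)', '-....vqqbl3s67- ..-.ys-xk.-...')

[('-...', '.vqqbl3s67- ..-.ys-xk.-...')]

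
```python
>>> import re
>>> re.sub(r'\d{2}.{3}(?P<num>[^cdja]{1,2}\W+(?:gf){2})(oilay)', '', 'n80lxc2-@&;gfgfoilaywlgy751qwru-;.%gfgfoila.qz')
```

Pattern: exactly 2 of a digit, then exactly 3 of any character; then 1 to 2 of any character except [cdja], then one or more of a non-word character, then the literal 'gf' repeated 2 times (captured as 'num'); then the literal 'oi', then the literal 'lay' (captured).
`sub` substitutes '' at each match site.

'nwlgy751qwru-;.%gfgfoila.qz'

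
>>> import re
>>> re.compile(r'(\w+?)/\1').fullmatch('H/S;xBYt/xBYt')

A backreference is literal: `\1` must see the identical characters the first group matched.
`re.fullmatch` requires the pattern to consume the entire string.
Here the pattern can't cover the whole string, so the call returns None.

None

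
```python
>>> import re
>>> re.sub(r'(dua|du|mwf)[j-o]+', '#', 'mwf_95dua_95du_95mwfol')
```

'mwf_95dua_95du_95#'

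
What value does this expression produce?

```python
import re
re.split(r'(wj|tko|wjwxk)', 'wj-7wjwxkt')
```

['', 'wj', '-7', 'wj', 'wxkt']

Alternation tries branches left to right and keeps the first one that lets the overall match succeed at that position.
Because the pattern has a capturing group, `split` also inserts each captured text between the pieces.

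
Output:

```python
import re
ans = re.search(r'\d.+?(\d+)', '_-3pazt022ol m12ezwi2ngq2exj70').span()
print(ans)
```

(2, 10)

The match spans [2:10] → '3pazt022'.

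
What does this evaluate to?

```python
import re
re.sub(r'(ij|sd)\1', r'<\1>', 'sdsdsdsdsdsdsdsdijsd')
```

The backreference `\1` re-matches whatever the first group consumed, character for character.
Matches: at [0:4] → 'sdsd'; at [4:8] → 'sdsd'; at [8:12] → 'sdsd'; at [12:16] → 'sdsd'.
`\1` in the replacement pulls in group 1's text for each match.

'<sd><sd><sd><sd>ijsd'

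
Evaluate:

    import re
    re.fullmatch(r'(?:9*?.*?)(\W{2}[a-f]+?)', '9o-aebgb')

None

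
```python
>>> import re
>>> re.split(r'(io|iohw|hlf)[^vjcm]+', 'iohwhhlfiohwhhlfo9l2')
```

Alternation tries branches left to right and keeps the first one that lets the overall match succeed at that position.
With a capturing group present, the delimiter's captured portion is kept in the result list.

['', 'io', '']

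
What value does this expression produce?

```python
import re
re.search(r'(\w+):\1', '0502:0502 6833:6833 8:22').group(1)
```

'0502'

The match spans [0:9] → '0502:0502'.
Captured: group 1 = '0502'.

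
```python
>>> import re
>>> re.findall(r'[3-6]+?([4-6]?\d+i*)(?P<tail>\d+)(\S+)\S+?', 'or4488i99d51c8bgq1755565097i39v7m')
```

[('488i', '99', 'd51c8bgq1755565097i39v7')]

This matches one or more of a character in [3-6] (lazy); then optionally a character in [4-6], then one or more of a digit, then zero or more of the literal 'i' (captured); then one or more of a digit (captured as 'tail'); then one or more of a non-whitespace character (captured); then one or more of a non-whitespace character (lazy).
Scanning left to right: at [2:33] match '4488i99d51c8bgq1755565097i39v7m', groups = ('488i', '99', 'd51c8bgq1755565097i39v7').
Multiple groups make `findall` return tuples — one 3-tuple for the one match.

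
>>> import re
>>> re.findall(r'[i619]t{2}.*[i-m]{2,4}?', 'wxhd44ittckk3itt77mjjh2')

Pattern: one of [i619], then exactly 2 of the literal 't'; then zero or more of any character, then 2 to 4 of a character in [i-m] (lazy).
Since nothing is captured, `findall` lists the 1 matched substring directly.

['ittckk3itt77mjj']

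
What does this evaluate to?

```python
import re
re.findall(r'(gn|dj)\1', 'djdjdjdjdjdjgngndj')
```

The backreference `\1` re-matches whatever the first group consumed, character for character.
Walking the string: at [0:4] match 'djdj', group 1 = 'dj'; at [4:8] match 'djdj', group 1 = 'dj'; at [8:12] match 'djdj', group 1 = 'dj'; at [12:16] match 'gngn', group 1 = 'gn'.
With a single group, `findall` returns only what that group captured — 4 items.

['dj', 'dj', 'dj', 'gn']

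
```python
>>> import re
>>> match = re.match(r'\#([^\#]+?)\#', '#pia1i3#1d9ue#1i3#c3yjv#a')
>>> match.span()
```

`match` is anchored at position 0; if the pattern doesn't fit there, it returns None.
The match spans [0:8] → '#pia1i3#'.

(0, 8)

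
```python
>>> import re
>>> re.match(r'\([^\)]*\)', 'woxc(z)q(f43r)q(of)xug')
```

None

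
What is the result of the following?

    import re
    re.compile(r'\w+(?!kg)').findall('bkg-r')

The negative lookaround is zero-width — it rules out positions where the adjacent text would match, without consuming anything.
With no groups in the pattern, `findall` gives back each whole match — 2 here.

['bkg', 'r']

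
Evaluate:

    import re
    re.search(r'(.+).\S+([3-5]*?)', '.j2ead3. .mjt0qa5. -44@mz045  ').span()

(0, 28)

Pattern: one or more of any character (captured); then any character, then one or more of a non-whitespace character; then zero or more of a character in [3-5] (lazy) (captured).
`search` walks the string left to right and returns the first match it finds.
The match spans [0:28] → '.j2ead3. .mjt0qa5. -44@mz045'.
Captured: group 1 = '.j2ead3. .mjt0qa5. -44@mz0', group 2 = ''.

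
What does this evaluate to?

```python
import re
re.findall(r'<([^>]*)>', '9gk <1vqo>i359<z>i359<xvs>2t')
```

With a single group, `findall` returns only what that group captured — 3 items.

['1vqo', 'z', 'xvs']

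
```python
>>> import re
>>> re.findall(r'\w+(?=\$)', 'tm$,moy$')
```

['tm', 'moy']

Lookahead/lookbehind check context without consuming it, so the matched span excludes the asserted characters.
Since nothing is captured, `findall` lists the 2 matched substrings directly.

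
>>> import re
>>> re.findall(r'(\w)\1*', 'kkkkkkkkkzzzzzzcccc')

['k', 'z', 'c']

`\1` has to match the exact text group 1 already captured.
Matches: at [0:9] match 'kkkkkkkkk', group 1 = 'k'; at [9:15] match 'zzzzzz', group 1 = 'z'; at [15:19] match 'cccc', group 1 = 'c'.
`findall` collects group 1 from each match (3 total).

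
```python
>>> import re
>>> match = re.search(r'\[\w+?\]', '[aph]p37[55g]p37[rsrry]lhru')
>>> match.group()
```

The match spans [0:5] → '[aph]'.

'[aph]'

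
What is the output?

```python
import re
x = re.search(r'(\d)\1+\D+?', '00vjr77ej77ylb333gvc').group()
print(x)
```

After group 1 captures some text, `\1` only succeeds where that same text appears again.
The match spans [0:3] → '00v'.

00v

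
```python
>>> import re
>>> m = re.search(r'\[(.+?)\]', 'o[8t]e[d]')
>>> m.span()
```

With the lazy modifier that quantifier settles for the fewest repetitions that let the rest of the pattern succeed (the atoms after it are unaffected and can still be greedy).
The match spans [1:5] → '[8t]'.

(1, 5)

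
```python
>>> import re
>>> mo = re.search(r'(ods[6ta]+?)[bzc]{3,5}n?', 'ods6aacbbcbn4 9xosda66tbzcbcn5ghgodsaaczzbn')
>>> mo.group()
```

'ods6aacbbcbn'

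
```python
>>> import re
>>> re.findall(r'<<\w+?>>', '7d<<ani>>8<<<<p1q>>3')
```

Scanning left to right: at [2:9] → '<<ani>>'; at [12:19] → '<<p1q>>'.
No capturing groups, so `findall` returns the 2 full match strings.

['<<ani>>', '<<p1q>>']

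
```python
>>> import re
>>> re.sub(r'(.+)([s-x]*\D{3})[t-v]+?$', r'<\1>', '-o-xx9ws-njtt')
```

'<-o-xx9ws->'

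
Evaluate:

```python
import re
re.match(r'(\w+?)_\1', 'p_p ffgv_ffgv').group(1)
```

`\1` has to match the exact text group 1 already captured.
With `match`, the pattern is implicitly anchored at the beginning.
The match spans [0:3] → 'p_p'.
Captured: group 1 = 'p'.

'p'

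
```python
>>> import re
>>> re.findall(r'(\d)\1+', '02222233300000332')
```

After group 1 captures some text, `\1` only succeeds where that same text appears again.
`findall` collects group 1 from each match (4 total).

['2', '3', '0', '3']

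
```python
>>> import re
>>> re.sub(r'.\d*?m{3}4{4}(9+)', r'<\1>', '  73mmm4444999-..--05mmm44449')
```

' <999>-..-<9>'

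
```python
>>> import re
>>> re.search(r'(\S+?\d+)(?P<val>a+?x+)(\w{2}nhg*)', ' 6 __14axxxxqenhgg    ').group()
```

Pattern: one or more of a non-whitespace character (lazy), then one or more of a digit (captured); then one or more of the literal 'a' (lazy), then one or more of a literal 'x' (captured as 'val'); then exactly 2 of a word character, then the literal 'nh', then zero or more of the literal 'g' (captured).
Unlike `match`, `search` isn't anchored — it looks for the pattern anywhere in the string.
The match spans [3:18] → '__14axxxxqenhgg'.
Captured: group 1 = '__14', group 2 = 'axxxx', group 3 = 'qenhgg'.

'__14axxxxqenhgg'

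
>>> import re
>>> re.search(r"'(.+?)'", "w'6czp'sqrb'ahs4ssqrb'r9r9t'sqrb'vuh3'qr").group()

Because the quantifier is non-greedy, it stops expanding at the earliest point where the rest of the pattern can succeed.
`search` walks the string left to right and returns the first match it finds.
The match spans [1:7] → "'6czp'".
Captured: group 1 = '6czp'.

"'6czp'"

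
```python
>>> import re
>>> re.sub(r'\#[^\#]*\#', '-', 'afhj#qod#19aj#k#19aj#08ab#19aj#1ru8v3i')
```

Matches: at [4:9] → '#qod#'; at [13:16] → '#k#'; at [20:26] → '#08ab#'.
Every occurrence is swapped for '-'.

'afhj-19aj-19aj-19aj#1ru8v3i'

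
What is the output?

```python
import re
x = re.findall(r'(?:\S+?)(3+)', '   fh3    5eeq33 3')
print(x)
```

The `?` after the quantifier makes it lazy — it takes as little as possible before letting the rest of the pattern try.
One capturing group, so `findall` returns just the captured substring from each match — 2 in all.

['3', '33']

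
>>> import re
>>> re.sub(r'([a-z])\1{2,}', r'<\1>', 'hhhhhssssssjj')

`\1` has to match the exact text group 1 already captured.
The replacement refers to a captured group, so each match is rewritten using its own captured text.

'<h><s>jj'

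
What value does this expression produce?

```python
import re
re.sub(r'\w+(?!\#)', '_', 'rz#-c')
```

'_z#-_'

Because the assertion is negative and zero-width, positions next to the forbidden text are skipped.
`sub` substitutes '_' at each match site.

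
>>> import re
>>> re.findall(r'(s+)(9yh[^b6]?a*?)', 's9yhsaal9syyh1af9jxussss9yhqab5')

[('s', '9yhs'), ('ssss', '9yhq')]

This matches one or more of a literal 's' (captured); then the literal '9yh', then optionally any character except [b6], then zero or more of a literal 'a' (lazy) (captured).
Because the quantifier is non-greedy, it stops expanding at the earliest point where the rest of the pattern can succeed.
Matches: at [0:5] match 's9yhs', groups = ('s', '9yhs'); at [20:28] match 'ssss9yhq', groups = ('ssss', '9yhq').
`findall` packs the 2 group values into a tuple for every match.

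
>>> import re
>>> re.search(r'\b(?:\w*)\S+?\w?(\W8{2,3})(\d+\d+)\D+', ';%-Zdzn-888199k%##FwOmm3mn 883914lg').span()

The match spans [3:35] → 'Zdzn-888199k%##FwOmm3mn 883914lg'.

(3, 35)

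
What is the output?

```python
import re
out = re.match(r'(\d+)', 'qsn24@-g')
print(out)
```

None

Pattern: one or more of a digit (captured).
With `match`, the pattern is implicitly anchored at the beginning.
Here the string doesn't start with a match, so the call returns None.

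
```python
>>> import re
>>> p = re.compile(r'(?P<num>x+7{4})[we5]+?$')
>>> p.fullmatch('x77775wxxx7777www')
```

None

This matches one or more of the literal 'x', then exactly 4 of the literal '7' (captured as 'num'); then one or more of one of [we5] (lazy); then anchored at the end.
`re.fullmatch` is like wrapping the pattern in `^…$` (in single-line mode).
Here there's no way to consume every character, so the call returns None.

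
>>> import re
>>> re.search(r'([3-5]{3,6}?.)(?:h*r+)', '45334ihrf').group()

'45334ihr'

The pattern matches 3 to 6 of a character in [3-5] (lazy), then any character (captured); then zero or more of the literal 'h', then one or more of the literal 'r' (non-capturing group).
The match spans [0:8] → '45334ihr'.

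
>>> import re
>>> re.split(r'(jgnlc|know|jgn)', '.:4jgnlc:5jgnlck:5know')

['.:4', 'jgnlc', ':5', 'jgnlc', 'k:5', 'know', '']

The regex engine tests alternatives in the order written; an earlier branch that matches wins even if a later one would match more.
Matches to split on: at [3:8] → 'jgnlc'; at [10:15] → 'jgnlc'; at [18:22] → 'know'.
The group in the pattern means `split` returns the separators' captures alongside the pieces.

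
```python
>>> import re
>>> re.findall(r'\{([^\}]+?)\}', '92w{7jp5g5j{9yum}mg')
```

['7jp5g5j{9yum']

Because there's exactly one group, `findall` drops the full match and keeps group 1 from the one hit.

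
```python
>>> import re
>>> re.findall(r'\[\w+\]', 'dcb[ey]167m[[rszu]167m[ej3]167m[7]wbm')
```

['[ey]', '[rszu]', '[ej3]', '[7]']

Since nothing is captured, `findall` lists the 4 matched substrings directly.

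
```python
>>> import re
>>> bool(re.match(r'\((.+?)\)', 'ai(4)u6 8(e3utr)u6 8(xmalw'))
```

`re.match` won't scan ahead — the pattern has to work from the very first character.
Here the string doesn't start with a match, so the call returns None, and `bool(None)` is False.

False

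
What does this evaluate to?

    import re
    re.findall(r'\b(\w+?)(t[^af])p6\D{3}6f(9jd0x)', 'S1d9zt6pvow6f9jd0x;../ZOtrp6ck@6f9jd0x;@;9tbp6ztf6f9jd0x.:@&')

[('ZO', 'tr', '9jd0x'), ('9', 'tb', '9jd0x')]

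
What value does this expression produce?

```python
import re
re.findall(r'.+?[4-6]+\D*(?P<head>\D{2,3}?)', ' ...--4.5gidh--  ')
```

['  ']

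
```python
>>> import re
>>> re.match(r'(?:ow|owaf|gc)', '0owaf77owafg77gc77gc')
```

None

`re.match` won't scan ahead — the pattern has to work from the very first character.
Here the string doesn't start with a match, so the call returns None.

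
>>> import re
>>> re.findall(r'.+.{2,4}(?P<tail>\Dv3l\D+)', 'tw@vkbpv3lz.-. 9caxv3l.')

Because there's exactly one group, `findall` drops the full match and keeps group 1 from the one hit.

['xv3l.']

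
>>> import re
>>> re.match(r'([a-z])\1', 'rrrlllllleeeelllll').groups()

('r',)

A backreference is literal: `\1` must see the identical characters the first group matched.
`re.match` won't scan ahead — the pattern has to work from the very first character.
The match spans [0:2] → 'rr'.
Captured: group 1 = 'r'.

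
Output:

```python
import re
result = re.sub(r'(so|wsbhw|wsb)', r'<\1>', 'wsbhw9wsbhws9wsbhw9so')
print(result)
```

The regex engine tests alternatives in the order written; an earlier branch that matches wins even if a later one would match more.
Matches: at [0:5] → 'wsbhw'; at [6:11] → 'wsbhw'; at [13:18] → 'wsbhw'; at [19:21] → 'so'.
The replacement refers to a captured group, so each match is rewritten using its own captured text.

<wsbhw>9<wsbhw>s9<wsbhw>9<so>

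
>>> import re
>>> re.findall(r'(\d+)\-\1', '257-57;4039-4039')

['57', '4039']

A backreference is literal: `\1` must see the identical characters the first group matched.
One capturing group, so `findall` returns just the captured substring from each match — 2 in all.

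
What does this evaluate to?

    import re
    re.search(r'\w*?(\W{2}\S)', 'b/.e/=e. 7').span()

(0, 4)

The match spans [0:4] → 'b/.e'.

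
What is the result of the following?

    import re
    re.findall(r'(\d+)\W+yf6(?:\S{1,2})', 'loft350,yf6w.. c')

Pattern: one or more of a digit (captured); then one or more of a non-word character, then the literal 'yf6'; then 1 to 2 of a non-whitespace character (non-capturing group).
Matches: at [4:13] match '350,yf6w.', group 1 = '350'.
With a single group, `findall` returns only what that group captured — 1 item.

['350']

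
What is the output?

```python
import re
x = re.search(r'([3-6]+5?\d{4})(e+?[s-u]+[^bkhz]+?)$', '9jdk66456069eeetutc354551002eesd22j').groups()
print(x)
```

('66456069', 'eeetutc354551002eesd22j')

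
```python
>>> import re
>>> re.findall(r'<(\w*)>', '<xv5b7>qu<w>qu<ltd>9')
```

Because there's exactly one group, `findall` drops the full match and keeps group 1 from each hit.

['xv5b7', 'w', 'ltd']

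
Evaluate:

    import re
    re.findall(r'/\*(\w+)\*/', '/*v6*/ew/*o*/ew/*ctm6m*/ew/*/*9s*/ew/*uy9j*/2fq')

['v6', 'o', 'ctm6m', '9s', 'uy9j']

Matches: at [0:6] match '/*v6*/', group 1 = 'v6'; at [8:13] match '/*o*/', group 1 = 'o'; at [15:24] match '/*ctm6m*/', group 1 = 'ctm6m'; at [28:34] match '/*9s*/', group 1 = '9s'; at [36:44] match '/*uy9j*/', group 1 = 'uy9j'.
With a single group, `findall` returns only what that group captured — 5 items.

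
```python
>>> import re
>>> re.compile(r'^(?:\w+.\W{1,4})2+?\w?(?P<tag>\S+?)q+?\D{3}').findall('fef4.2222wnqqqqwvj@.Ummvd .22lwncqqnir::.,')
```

['22wn']

The pattern matches anchored at the start of the string; then one or more of a word character, then any character, then 1 to 4 of a non-word character (non-capturing group); then one or more of the literal '2' (lazy), then optionally a word character; then one or more of a non-whitespace character (lazy) (captured as 'tag'); then one or more of the literal 'q' (lazy), then exactly 3 of a non-digit.
A `+?`/`*?`/`{m,n}?` starts at its minimum and grows only as far as needed for what follows to match.
Walking the string: at [0:15] match 'fef4.2222wnqqqq', group 1 = '22wn'.
`findall` collects group 1 from the one match (1 total).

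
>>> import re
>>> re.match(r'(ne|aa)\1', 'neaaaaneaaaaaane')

`re.match` only tries the pattern at the start of the string.
Here the string doesn't start with a match, so the call returns None.

None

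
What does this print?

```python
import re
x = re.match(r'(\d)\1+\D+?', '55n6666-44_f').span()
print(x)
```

(0, 3)

The backreference `\1` re-matches whatever the first group consumed, character for character.
`re.match` only tries the pattern at the start of the string.
The match spans [0:3] → '55n'.
Captured: group 1 = '5'.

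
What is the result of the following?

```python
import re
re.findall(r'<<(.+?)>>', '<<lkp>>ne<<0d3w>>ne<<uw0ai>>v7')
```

['lkp', '0d3w', 'uw0ai']

Lazy quantifiers expand one character at a time until the remainder of the pattern can match.
`findall` collects group 1 from each match (3 total).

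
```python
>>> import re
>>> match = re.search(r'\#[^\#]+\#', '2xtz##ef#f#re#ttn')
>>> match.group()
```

'#ef#'

The match spans [5:9] → '#ef#'.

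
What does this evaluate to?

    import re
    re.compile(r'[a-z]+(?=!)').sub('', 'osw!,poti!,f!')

'!,!,!'

The `(?=…)`/`(?<=…)` assertion just peeks at neighbouring text; it doesn't advance the match position.
Every occurrence is swapped for ''.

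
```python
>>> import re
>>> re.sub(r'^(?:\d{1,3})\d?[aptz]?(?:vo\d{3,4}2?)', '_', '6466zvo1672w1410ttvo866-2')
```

This matches anchored at the start of the string; then 1 to 3 of a digit (non-capturing group); then optionally a digit, then optionally one of [aptz]; then the literal 'vo', then 3 to 4 of a digit, then optionally a literal '2' (non-capturing group).
`sub` substitutes '_' at each match site.

'_w1410ttvo866-2'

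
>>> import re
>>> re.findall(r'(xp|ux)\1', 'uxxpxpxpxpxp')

`\1` has to match the exact text group 1 already captured.
Matches: at [2:6] match 'xpxp', group 1 = 'xp'; at [6:10] match 'xpxp', group 1 = 'xp'.
With a single group, `findall` returns only what that group captured — 2 items.

['xp', 'xp']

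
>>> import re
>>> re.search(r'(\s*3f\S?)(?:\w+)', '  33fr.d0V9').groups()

('3f',)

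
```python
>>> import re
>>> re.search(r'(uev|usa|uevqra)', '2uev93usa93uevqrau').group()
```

'uev'

The match spans [1:4] → 'uev'.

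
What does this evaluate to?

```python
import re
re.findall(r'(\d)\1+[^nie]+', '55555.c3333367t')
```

['5']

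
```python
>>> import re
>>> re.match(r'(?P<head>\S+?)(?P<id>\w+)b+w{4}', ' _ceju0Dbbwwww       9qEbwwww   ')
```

`re.match` only tries the pattern at the start of the string.
Here the string doesn't start with a match, so the call returns None.

None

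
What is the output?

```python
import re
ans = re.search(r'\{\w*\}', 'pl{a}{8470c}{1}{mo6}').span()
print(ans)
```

`re.search` tries every starting position until one works.
The match spans [2:5] → '{a}'.

(2, 5)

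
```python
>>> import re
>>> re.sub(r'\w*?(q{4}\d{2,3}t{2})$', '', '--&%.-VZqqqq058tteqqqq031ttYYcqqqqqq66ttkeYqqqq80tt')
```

Every occurrence is swapped for ''.

'--&%.-'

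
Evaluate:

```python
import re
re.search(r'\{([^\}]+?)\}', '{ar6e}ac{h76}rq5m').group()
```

'{ar6e}'

`re.search` scans for the first position where the pattern succeeds.
The match spans [0:6] → '{ar6e}'.
Captured: group 1 = 'ar6e'.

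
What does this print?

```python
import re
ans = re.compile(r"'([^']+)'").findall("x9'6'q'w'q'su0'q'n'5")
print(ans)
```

Walking the string: at [2:5] match "'6'", group 1 = '6'; at [6:9] match "'w'", group 1 = 'w'; at [10:15] match "'su0'", group 1 = 'su0'; at [16:19] match "'n'", group 1 = 'n'.
One capturing group, so `findall` returns just the captured substring from each match — 4 in all.

['6', 'w', 'su0', 'n']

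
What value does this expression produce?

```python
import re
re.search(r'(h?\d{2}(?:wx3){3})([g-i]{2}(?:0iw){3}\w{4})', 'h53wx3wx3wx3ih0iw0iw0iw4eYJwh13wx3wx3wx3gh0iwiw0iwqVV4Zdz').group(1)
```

'h53wx3wx3wx3'

This matches optionally the literal 'h', then exactly 2 of a digit, then the literal 'wx3' repeated 3 times (captured); then exactly 2 of a character in [g-i], then the literal '0iw' repeated 3 times, then exactly 4 of a word character (captured).
`re.search` tries every starting position until one works.
The match spans [0:27] → 'h53wx3wx3wx3ih0iw0iw0iw4eYJ'.
Captured: group 1 = 'h53wx3wx3wx3', group 2 = 'ih0iw0iw0iw4eYJ'.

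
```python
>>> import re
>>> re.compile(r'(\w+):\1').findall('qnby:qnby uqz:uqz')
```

The backreference `\1` re-matches whatever the first group consumed, character for character.
Because there's exactly one group, `findall` drops the full match and keeps group 1 from each hit.

['qnby', 'uqz']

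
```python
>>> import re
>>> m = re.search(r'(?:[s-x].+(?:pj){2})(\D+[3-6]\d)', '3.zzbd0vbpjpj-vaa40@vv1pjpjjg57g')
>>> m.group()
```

The pattern matches a character in [s-x], then one or more of any character, then the literal 'pj' repeated 2 times (non-capturing group); then one or more of a non-digit, then a character in [3-6], then a digit (captured).
The match spans [7:31] → 'vbpjpj-vaa40@vv1pjpjjg57'.

'vbpjpj-vaa40@vv1pjpjjg57'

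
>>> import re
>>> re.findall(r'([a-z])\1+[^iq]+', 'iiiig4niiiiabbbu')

['i', 'i']

The backreference `\1` re-matches whatever the first group consumed, character for character.
With a single group, `findall` returns only what that group captured — 2 items.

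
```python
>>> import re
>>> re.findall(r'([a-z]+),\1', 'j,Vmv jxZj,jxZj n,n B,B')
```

['j', 'n']

`\1` is not a pattern — it's the concrete string captured by group 1, re-applied verbatim.
Scanning left to right: at [9:12] match 'j,j', group 1 = 'j'; at [16:19] match 'n,n', group 1 = 'n'.
With a single group, `findall` returns only what that group captured — 2 items.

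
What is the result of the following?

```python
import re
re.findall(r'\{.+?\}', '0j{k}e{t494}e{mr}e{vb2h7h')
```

['{k}', '{t494}', '{mr}']

With the lazy modifier that quantifier settles for the fewest repetitions that let the rest of the pattern succeed (the atoms after it are unaffected and can still be greedy).
Matches: at [2:5] → '{k}'; at [6:12] → '{t494}'; at [13:17] → '{mr}'.
Since nothing is captured, `findall` lists the 3 matched substrings directly.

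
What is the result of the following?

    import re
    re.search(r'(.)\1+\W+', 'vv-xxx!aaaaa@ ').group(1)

'v'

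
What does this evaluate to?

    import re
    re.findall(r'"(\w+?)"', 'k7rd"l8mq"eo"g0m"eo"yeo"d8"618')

Walking the string: at [4:10] match '"l8mq"', group 1 = 'l8mq'; at [12:17] match '"g0m"', group 1 = 'g0m'; at [19:24] match '"yeo"', group 1 = 'yeo'.
One capturing group, so `findall` returns just the captured substring from each match — 3 in all.

['l8mq', 'g0m', 'yeo']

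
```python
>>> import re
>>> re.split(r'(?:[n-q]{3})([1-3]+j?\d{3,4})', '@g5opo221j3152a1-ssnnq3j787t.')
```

['@g5', '221j3152', 'a1-ss', '3j787', 't.']

Pattern: exactly 3 of a character in [n-q] (non-capturing group); then one or more of a character in [1-3], then optionally a literal 'j', then 3 to 4 of a digit (captured).
Because the pattern has a capturing group, `split` also inserts each captured text between the pieces.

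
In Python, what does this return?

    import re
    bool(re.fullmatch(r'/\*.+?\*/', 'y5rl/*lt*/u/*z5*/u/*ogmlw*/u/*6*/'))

For `fullmatch`, every character of the input must be accounted for by the pattern.
Here the string isn't matched end-to-end, so the call returns None, and `bool(None)` is False.

False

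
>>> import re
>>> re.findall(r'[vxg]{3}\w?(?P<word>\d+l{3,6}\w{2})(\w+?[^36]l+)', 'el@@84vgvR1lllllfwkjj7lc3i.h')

[('1lllllfw', 'kjj7l')]

Pattern: exactly 3 of one of [vxg], then optionally a word character; then one or more of a digit, then 3 to 6 of a literal 'l', then exactly 2 of a word character (captured as 'word'); then one or more of a word character (lazy), then any character except [36], then one or more of the literal 'l' (captured).
Scanning left to right: at [6:23] match 'vgvR1lllllfwkjj7l', groups = ('1lllllfw', 'kjj7l').
`findall` packs the 2 group values into a tuple for every match.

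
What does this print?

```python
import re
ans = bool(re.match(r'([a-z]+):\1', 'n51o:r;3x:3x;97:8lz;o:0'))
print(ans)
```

With `match`, the pattern is implicitly anchored at the beginning.
Here position 0 doesn't satisfy it, so the call returns None, and `bool(None)` is False.

False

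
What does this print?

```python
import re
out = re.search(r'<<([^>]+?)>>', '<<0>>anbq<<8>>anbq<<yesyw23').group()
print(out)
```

<<0>>

The match spans [0:5] → '<<0>>'.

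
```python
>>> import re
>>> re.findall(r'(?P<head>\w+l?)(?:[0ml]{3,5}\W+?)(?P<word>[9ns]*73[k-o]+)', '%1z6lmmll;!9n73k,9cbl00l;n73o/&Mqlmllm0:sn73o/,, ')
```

`findall` packs the 2 group values into a tuple for every match.

[('1z6lm', '9n73k'), ('9cbl', 'n73o'), ('Mqlml', 'sn73o')]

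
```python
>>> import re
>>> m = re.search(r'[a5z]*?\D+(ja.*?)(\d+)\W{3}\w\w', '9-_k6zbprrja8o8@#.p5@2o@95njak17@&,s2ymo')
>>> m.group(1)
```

'ja8o'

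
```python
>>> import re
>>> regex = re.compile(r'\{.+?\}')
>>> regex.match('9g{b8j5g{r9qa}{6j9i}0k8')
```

None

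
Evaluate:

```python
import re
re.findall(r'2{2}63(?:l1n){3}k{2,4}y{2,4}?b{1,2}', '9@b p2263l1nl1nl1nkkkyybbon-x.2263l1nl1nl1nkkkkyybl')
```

['2263l1nl1nl1nkkkyybb', '2263l1nl1nl1nkkkkyyb']

The pattern matches exactly 2 of a literal '2', then the literal '63'; then the literal 'l1n' repeated 3 times, then 2 to 4 of the literal 'k'; then 2 to 4 of a literal 'y' (lazy), then 1 to 2 of the literal 'b'.
Scanning left to right: at [5:25] → '2263l1nl1nl1nkkkyybb'; at [30:50] → '2263l1nl1nl1nkkkkyyb'.
Since nothing is captured, `findall` lists the 2 matched substrings directly.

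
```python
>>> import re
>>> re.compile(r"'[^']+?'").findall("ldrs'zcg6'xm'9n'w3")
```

["'zcg6'", "'9n'"]

No capturing groups, so `findall` returns the 2 full match strings.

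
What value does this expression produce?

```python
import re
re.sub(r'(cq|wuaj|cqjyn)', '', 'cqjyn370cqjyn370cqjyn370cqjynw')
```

Alternation isn't longest-match — the leftmost alternative that fits at this position is chosen.
Matches: at [0:2] → 'cq'; at [8:10] → 'cq'; at [16:18] → 'cq'; at [24:26] → 'cq'.
Each match is replaced by ''.

'jyn370jyn370jyn370jynw'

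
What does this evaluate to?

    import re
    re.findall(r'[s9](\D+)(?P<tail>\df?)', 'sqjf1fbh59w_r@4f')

[('qjf', '1f'), ('w_r@', '4f')]

`findall` packs the 2 group values into a tuple for every match.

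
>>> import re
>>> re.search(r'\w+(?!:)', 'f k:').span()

The negative lookahead/lookbehind blocks any match where the forbidden context is present.
`re.search` scans for the first position where the pattern succeeds.
The match spans [0:1] → 'f'.

(0, 1)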